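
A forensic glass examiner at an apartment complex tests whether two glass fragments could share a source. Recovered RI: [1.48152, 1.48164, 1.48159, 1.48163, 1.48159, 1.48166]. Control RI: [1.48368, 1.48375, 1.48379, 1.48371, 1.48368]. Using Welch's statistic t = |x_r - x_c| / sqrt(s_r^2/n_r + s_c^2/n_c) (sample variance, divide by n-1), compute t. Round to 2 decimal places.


Welch's t-criterion for glass RI comparison:
Recovered mean = sum / n_r = 8.88963 / 6 = 1.481605
Control mean = sum / n_c = 7.41861 / 5 = 1.483722
Recovered sample variance s_r^2 = 2.51e-09
Control sample variance s_c^2 = 2.27e-09
Welch SE (unpooled) = sqrt(s_r^2/n_r + s_c^2/n_c) = sqrt(4.18333e-10 + 4.54e-10) = sqrt(8.72333e-10) = 2.95353e-05
|mean_r - mean_c| = 0.002117
t = 0.002117 / 2.95353e-05 = 71.68

71.68


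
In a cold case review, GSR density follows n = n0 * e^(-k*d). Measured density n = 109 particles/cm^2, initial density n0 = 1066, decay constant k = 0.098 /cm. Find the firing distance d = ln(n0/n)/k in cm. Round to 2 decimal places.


GSR distance calculation:
n0/n = 1066 / 109 = 9.779817
ln(n0/n) = 2.280321
d = 2.280321 / 0.098 = 23.27 cm

23.27


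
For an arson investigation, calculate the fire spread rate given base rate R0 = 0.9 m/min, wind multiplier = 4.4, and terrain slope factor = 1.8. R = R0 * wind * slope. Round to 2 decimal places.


Fire spread rate calculation:
R = R0 * wind_factor * slope_factor
= 0.9 * 4.4 * 1.8
= 3.96 * 1.8
= 7.13 m/min

7.13


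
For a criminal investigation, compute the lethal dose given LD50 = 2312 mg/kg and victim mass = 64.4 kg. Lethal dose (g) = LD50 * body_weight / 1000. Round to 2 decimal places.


Lethal dose calculation:
Lethal dose = LD50 * body_weight / 1000
= 2312 * 64.4 / 1000
= 148892.8 / 1000
= 148.89 g

148.89


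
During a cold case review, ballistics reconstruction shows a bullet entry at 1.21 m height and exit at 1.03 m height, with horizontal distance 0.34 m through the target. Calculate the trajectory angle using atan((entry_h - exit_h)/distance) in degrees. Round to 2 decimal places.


Bullet trajectory angle:
Height difference = 1.21 - 1.03 = 0.18 m
angle = atan(0.18 / 0.34)
angle = atan(0.529412)
angle = 27.90 degrees

27.90


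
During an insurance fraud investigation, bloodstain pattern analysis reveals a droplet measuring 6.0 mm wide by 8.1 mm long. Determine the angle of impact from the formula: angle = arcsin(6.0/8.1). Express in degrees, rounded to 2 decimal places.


Blood spatter impact angle calculation:
width / length = 6.0 / 8.1 = 0.740741
angle = arcsin(0.740741)
angle = 47.79 degrees

47.79


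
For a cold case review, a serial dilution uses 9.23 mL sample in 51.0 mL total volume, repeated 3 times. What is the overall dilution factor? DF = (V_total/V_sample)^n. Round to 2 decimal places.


Dilution factor calculation:
Single dilution = V_total / V_sample = 51.0 / 9.23 ≈ 5.52546
Number of dilutions = 3
Total DF = (51.0 / 9.23)^3 (full precision, rounded at the end) = 168.70

168.70


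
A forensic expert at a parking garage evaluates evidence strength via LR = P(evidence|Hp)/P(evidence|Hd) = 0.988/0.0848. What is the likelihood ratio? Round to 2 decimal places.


Likelihood ratio calculation:
LR = P(E|Hp) / P(E|Hd)
LR = 0.988 / 0.0848
LR = 11.65

11.65


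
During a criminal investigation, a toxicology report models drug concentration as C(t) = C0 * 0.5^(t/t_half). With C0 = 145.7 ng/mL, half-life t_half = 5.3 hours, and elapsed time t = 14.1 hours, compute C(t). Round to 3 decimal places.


Drug concentration decay:
Number of half-lives = t / t_half = 14.1 / 5.3 = 2.660377
Decay factor = 0.5^2.660377 = 0.15817823
C(t) = 145.7 * 0.15817823 = 23.047 ng/mL

23.047


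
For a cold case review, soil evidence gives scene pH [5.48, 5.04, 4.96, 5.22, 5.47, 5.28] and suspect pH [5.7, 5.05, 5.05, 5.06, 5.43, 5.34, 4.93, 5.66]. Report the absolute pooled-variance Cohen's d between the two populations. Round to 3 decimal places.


Pooled-variance Cohen's d for soil pH comparison:
Scene mean = 31.45 / 6 = 5.241667
Suspect mean = 42.22 / 8 = 5.2775
Scene sample variance s_s^2 = 0.046177
Suspect sample variance s_c^2 = 0.089079
Pooled variance = ((n_s-1)*s_s^2 + (n_c-1)*s_c^2) / (n_s + n_c - 2) = 0.071203
Pooled SD = sqrt(0.071203) = 0.266839
Mean difference = -0.035833
|d| = |-0.035833| / 0.266839 = 0.134

0.134


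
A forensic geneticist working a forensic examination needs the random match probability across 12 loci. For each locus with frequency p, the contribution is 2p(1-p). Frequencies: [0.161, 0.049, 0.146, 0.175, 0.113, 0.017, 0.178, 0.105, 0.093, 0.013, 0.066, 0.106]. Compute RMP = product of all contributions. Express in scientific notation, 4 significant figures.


Computing RMP for 12 loci:
Locus 1: 2 * 0.161 * 0.839 = 0.270158
Locus 2: 2 * 0.049 * 0.951 = 0.093198
Locus 3: 2 * 0.146 * 0.854 = 0.249368
Locus 4: 2 * 0.175 * 0.825 = 0.28875
Locus 5: 2 * 0.113 * 0.887 = 0.200462
Locus 6: 2 * 0.017 * 0.983 = 0.033422
Locus 7: 2 * 0.178 * 0.822 = 0.292632
Locus 8: 2 * 0.105 * 0.895 = 0.18795
Locus 9: 2 * 0.093 * 0.907 = 0.168702
Locus 10: 2 * 0.013 * 0.987 = 0.025662
Locus 11: 2 * 0.066 * 0.934 = 0.123288
Locus 12: 2 * 0.106 * 0.894 = 0.189528
RMP = 6.758e-11

6.758e-11


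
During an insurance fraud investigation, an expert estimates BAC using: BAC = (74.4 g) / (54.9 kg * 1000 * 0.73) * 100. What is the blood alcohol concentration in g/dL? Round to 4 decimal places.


Applying the Widmark formula:
BAC = (dose_g / (body_wt * 1000 * r)) * 100
Denominator = 54.9 * 1000 * 0.73 = 40077
BAC = (74.4 / 40077) * 100
BAC = 0.1856 g/dL

0.1856


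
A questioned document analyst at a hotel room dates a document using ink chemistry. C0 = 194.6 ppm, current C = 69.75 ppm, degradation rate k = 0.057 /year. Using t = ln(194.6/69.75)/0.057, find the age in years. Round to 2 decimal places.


Document age estimation:
C0/C = 194.6 / 69.75 = 2.789964
ln(C0/C) = 1.026029
t = 1.026029 / 0.057 = 18.00 years

18.00


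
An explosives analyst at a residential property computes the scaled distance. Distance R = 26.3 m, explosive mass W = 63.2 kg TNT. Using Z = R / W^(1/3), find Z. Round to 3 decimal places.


Scaled distance calculation:
W^(1/3) = 63.2^(1/3) = 3.983263
Z = R / W^(1/3) = 26.3 / 3.983263
Z = 6.603 m/kg^(1/3)

6.603


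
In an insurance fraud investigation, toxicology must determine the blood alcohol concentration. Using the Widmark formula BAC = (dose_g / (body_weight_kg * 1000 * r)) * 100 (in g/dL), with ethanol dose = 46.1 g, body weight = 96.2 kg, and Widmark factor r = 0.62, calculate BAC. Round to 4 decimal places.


Applying the Widmark formula:
BAC = (dose_g / (body_wt * 1000 * r)) * 100
Denominator = 96.2 * 1000 * 0.62 = 59644
BAC = (46.1 / 59644) * 100
BAC = 0.0773 g/dL

0.0773


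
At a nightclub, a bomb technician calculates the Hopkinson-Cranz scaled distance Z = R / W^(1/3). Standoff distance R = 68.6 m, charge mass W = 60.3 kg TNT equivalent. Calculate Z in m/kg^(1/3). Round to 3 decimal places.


Scaled distance calculation:
W^(1/3) = 60.3^(1/3) = 3.921382
Z = R / W^(1/3) = 68.6 / 3.921382
Z = 17.494 m/kg^(1/3)

17.494


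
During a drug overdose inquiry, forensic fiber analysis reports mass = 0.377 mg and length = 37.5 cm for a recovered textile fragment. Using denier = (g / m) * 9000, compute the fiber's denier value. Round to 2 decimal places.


Denier calculation:
Mass in grams = 0.377 mg / 1000 = 0.000377 g
Length in meters = 37.5 cm / 100 = 0.375 m
Linear density = mass / length = 0.000377 / 0.375 = 0.00100533 g/m
Denier = (g/m) * 9000 = 0.00100533 * 9000 = 9.05

9.05


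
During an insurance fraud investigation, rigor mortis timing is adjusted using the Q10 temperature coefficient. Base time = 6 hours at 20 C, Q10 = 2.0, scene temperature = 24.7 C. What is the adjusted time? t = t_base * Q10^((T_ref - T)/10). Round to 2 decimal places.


Rigor mortis time adjustment:
Exponent = (T_ref - T_actual) / 10 = (20 - 24.7) / 10 = -0.47
Q10 factor = 2.0^-0.47 = 0.72196
t_adjusted = 6 * 0.72196 = 4.33 hours

4.33


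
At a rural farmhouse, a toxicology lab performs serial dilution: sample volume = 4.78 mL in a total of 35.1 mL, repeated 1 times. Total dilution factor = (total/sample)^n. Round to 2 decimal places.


Dilution factor calculation:
Single dilution = V_total / V_sample = 35.1 / 4.78 ≈ 7.343096
Number of dilutions = 1
Total DF = (35.1 / 4.78)^1 (full precision, rounded at the end) = 7.34

7.34


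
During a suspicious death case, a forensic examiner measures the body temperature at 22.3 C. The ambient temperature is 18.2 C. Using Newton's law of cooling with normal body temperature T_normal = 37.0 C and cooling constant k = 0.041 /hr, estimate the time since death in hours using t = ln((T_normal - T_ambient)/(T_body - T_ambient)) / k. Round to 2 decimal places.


Using Newton's law of cooling:
t = ln((T_normal - T_ambient) / (T_body - T_ambient)) / k
T_normal - T_ambient = 18.8
T_body - T_ambient = 4.1
Ratio = 4.585366
ln(ratio) = 1.52287
t = 1.52287 / 0.041 = 37.14 hours

37.14


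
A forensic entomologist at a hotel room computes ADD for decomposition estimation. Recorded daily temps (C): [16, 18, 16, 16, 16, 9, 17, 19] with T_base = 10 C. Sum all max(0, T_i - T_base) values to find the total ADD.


Computing ADD day by day:
Day 1: max(0, 16 - 10) = 6
Day 2: max(0, 18 - 10) = 8
Day 3: max(0, 16 - 10) = 6
Day 4: max(0, 16 - 10) = 6
Day 5: max(0, 16 - 10) = 6
Day 6: max(0, 9 - 10) = 0
Day 7: max(0, 17 - 10) = 7
Day 8: max(0, 19 - 10) = 9
Total ADD = 48

48


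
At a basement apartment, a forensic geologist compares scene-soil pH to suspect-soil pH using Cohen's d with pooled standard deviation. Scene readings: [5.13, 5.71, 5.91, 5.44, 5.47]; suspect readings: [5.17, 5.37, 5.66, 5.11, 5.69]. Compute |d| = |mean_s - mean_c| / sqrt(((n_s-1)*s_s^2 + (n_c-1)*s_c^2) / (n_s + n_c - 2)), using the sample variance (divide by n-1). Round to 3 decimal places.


Pooled-variance Cohen's d for soil pH comparison:
Scene mean = 27.66 / 5 = 5.532
Suspect mean = 27 / 5 = 5.4
Scene sample variance s_s^2 = 0.08712
Suspect sample variance s_c^2 = 0.0724
Pooled variance = ((n_s-1)*s_s^2 + (n_c-1)*s_c^2) / (n_s + n_c - 2) = 0.07976
Pooled SD = sqrt(0.07976) = 0.282418
Mean difference = 0.132
|d| = |0.132| / 0.282418 = 0.467

0.467


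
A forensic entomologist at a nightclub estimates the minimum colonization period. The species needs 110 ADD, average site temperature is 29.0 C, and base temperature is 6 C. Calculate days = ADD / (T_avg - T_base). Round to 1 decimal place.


Insect development time:
Effective temperature = avg_temp - T_base = 29.0 - 6 = 23.0 C
Days = ADD / effective_temp = 110 / 23.0 = 4.8 days

4.8


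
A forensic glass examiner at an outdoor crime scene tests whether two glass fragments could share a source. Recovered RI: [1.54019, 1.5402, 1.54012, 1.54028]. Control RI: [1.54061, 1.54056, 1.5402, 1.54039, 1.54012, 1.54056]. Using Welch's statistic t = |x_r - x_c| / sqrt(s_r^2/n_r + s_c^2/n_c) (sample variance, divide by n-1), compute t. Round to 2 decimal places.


Welch's t-criterion for glass RI comparison:
Recovered mean = sum / n_r = 6.16079 / 4 = 1.5401975
Control mean = sum / n_c = 9.24244 / 6 = 1.5404067
Recovered sample variance s_r^2 = 4.29167e-09
Control sample variance s_c^2 = 4.27067e-08
Welch SE (unpooled) = sqrt(s_r^2/n_r + s_c^2/n_c) = sqrt(1.07292e-09 + 7.11778e-09) = sqrt(8.1907e-09) = 9.05025e-05
|mean_r - mean_c| = 0.000209167
t = 0.000209167 / 9.05025e-05 = 2.31

2.31


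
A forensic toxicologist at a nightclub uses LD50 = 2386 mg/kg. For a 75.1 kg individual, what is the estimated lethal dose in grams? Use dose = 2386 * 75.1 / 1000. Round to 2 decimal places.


Lethal dose calculation:
Lethal dose = LD50 * body_weight / 1000
= 2386 * 75.1 / 1000
= 179188.6 / 1000
= 179.19 g

179.19


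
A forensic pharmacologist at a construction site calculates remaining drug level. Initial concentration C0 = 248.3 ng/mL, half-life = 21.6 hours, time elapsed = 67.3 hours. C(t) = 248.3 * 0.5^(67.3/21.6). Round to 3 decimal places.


Drug concentration decay:
Number of half-lives = t / t_half = 67.3 / 21.6 = 3.115741
Decay factor = 0.5^3.115741 = 0.11536352
C(t) = 248.3 * 0.11536352 = 28.645 ng/mL

28.645


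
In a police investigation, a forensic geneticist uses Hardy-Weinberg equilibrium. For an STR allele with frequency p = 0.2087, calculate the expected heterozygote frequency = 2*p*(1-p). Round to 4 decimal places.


Hardy-Weinberg heterozygote frequency:
q = 1 - p = 1 - 0.2087 = 0.7913
2pq = 2 * 0.2087 * 0.7913 = 0.3303

0.3303


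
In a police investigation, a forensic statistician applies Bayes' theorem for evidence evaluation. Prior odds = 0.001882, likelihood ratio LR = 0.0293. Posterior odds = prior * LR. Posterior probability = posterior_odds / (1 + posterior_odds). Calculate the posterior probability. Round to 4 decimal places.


Bayesian evidence evaluation:
Posterior odds = prior_odds * LR = 0.001882 * 0.0293 = 0.0000551426
Posterior probability = posterior_odds / (1 + posterior_odds)
= 0.0000551426 / (1 + 0.0000551426)
= 0.0000551426 / 1.0000551426
= 0.0001

0.0001


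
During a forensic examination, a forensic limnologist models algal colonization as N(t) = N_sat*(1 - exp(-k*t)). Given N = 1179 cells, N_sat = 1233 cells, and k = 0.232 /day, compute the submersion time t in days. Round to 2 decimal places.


PMSI from diatom colonization curve:
N / N_sat = 1179 / 1233 = 0.956204
1 - N/N_sat = 0.043796
ln(1 - N/N_sat) = -3.128213
t = -ln(1 - N/N_sat) / k = -(-3.128213) / 0.232 = 13.48 days

13.48


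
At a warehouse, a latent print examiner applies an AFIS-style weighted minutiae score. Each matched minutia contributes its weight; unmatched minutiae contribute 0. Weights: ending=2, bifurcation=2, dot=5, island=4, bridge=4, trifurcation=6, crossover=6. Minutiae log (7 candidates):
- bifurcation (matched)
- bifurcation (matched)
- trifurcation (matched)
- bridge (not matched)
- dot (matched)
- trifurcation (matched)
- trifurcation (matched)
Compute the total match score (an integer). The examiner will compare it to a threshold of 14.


Weighted minutiae match score:
  bifurcation: matched, +2 (running total 2)
  bifurcation: matched, +2 (running total 4)
  trifurcation: matched, +6 (running total 10)
  bridge: not matched, +0
  dot: matched, +5 (running total 15)
  trifurcation: matched, +6 (running total 21)
  trifurcation: matched, +6 (running total 27)
Total score = 27
Threshold = 14; verdict = identification

27


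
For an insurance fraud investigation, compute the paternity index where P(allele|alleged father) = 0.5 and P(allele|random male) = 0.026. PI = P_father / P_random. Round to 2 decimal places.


Paternity Index calculation:
PI = P(allele|father) / P(allele|random)
PI = 0.5 / 0.026
PI = 19.23

19.23


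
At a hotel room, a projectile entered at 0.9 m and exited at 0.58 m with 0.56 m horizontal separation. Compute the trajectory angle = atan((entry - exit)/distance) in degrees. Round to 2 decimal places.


Bullet trajectory angle:
Height difference = 0.9 - 0.58 = 0.32 m
angle = atan(0.32 / 0.56)
angle = atan(0.571429)
angle = 29.74 degrees

29.74


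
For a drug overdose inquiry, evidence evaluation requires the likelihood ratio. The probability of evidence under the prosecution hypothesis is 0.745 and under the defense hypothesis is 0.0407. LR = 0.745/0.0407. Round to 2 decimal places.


Likelihood ratio calculation:
LR = P(E|Hp) / P(E|Hd)
LR = 0.745 / 0.0407
LR = 18.30

18.30


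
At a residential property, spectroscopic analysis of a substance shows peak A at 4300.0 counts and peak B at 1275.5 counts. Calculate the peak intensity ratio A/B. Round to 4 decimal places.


Spectral peak ratio:
Peak A = 4300.0 counts
Peak B = 1275.5 counts
Ratio = 4300.0 / 1275.5 = 3.3712

3.3712


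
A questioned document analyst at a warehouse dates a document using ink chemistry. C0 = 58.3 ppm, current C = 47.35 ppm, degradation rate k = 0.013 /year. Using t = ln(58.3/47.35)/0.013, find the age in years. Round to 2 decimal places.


Document age estimation:
C0/C = 58.3 / 47.35 = 1.231257
ln(C0/C) = 0.208036
t = 0.208036 / 0.013 = 16.00 years

16.00


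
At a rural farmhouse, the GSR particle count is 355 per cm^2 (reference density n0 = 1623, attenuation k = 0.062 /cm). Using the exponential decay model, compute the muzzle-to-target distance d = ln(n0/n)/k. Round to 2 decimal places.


GSR distance calculation:
n0/n = 1623 / 355 = 4.571831
ln(n0/n) = 1.519914
d = 1.519914 / 0.062 = 24.51 cm

24.51


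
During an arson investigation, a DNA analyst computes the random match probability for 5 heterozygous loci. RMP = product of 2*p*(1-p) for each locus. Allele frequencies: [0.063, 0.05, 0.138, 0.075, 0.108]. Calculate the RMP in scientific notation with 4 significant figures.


Computing RMP for 5 loci:
Locus 1: 2 * 0.063 * 0.937 = 0.118062
Locus 2: 2 * 0.05 * 0.95 = 0.095
Locus 3: 2 * 0.138 * 0.862 = 0.237912
Locus 4: 2 * 0.075 * 0.925 = 0.13875
Locus 5: 2 * 0.108 * 0.892 = 0.192672
RMP = 7.133e-05

7.133e-05


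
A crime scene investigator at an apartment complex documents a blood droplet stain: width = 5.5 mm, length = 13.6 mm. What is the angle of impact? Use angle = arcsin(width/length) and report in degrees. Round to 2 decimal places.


Blood spatter impact angle calculation:
width / length = 5.5 / 13.6 = 0.404412
angle = arcsin(0.404412)
angle = 23.85 degrees

23.85


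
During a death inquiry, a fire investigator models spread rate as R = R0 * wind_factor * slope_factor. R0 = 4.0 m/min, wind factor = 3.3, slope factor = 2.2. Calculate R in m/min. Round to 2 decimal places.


Fire spread rate calculation:
R = R0 * wind_factor * slope_factor
= 4.0 * 3.3 * 2.2
= 13.2 * 2.2
= 29.04 m/min

29.04


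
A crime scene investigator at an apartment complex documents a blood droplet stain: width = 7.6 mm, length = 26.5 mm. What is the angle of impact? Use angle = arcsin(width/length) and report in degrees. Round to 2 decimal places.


Blood spatter impact angle calculation:
width / length = 7.6 / 26.5 = 0.286792
angle = arcsin(0.286792)
angle = 16.67 degrees

16.67


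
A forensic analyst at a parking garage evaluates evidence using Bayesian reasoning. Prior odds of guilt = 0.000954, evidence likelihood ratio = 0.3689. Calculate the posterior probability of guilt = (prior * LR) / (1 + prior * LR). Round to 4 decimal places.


Bayesian evidence evaluation:
Posterior odds = prior_odds * LR = 0.000954 * 0.3689 = 0.0003519306
Posterior probability = posterior_odds / (1 + posterior_odds)
= 0.0003519306 / (1 + 0.0003519306)
= 0.0003519306 / 1.0003519306
= 0.0004

0.0004


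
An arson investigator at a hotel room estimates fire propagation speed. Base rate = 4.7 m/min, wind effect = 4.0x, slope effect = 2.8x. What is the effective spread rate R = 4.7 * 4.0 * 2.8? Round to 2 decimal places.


Fire spread rate calculation:
R = R0 * wind_factor * slope_factor
= 4.7 * 4.0 * 2.8
= 18.8 * 2.8
= 52.64 m/min

52.64


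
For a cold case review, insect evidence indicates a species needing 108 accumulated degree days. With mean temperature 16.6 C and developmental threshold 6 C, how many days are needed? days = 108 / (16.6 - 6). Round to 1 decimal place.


Insect development time:
Effective temperature = avg_temp - T_base = 16.6 - 6 = 10.6 C
Days = ADD / effective_temp = 108 / 10.6 = 10.2 days

10.2


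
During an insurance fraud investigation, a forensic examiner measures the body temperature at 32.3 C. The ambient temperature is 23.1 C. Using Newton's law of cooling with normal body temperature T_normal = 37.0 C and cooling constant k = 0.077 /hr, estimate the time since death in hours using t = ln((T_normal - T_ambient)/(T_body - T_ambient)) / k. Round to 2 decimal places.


Using Newton's law of cooling:
t = ln((T_normal - T_ambient) / (T_body - T_ambient)) / k
T_normal - T_ambient = 13.9
T_body - T_ambient = 9.2
Ratio = 1.51087
ln(ratio) = 0.412686
t = 0.412686 / 0.077 = 5.36 hours

5.36


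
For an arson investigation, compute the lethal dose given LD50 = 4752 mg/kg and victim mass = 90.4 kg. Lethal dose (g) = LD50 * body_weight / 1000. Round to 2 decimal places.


Lethal dose calculation:
Lethal dose = LD50 * body_weight / 1000
= 4752 * 90.4 / 1000
= 429580.8 / 1000
= 429.58 g

429.58


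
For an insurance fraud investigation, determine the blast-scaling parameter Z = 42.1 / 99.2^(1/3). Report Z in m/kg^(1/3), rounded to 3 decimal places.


Scaled distance calculation:
W^(1/3) = 99.2^(1/3) = 4.629178
Z = R / W^(1/3) = 42.1 / 4.629178
Z = 9.094 m/kg^(1/3)

9.094


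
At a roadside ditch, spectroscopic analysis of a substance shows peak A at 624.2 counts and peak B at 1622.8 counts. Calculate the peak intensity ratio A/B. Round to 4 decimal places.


Spectral peak ratio:
Peak A = 624.2 counts
Peak B = 1622.8 counts
Ratio = 624.2 / 1622.8 = 0.3846

0.3846


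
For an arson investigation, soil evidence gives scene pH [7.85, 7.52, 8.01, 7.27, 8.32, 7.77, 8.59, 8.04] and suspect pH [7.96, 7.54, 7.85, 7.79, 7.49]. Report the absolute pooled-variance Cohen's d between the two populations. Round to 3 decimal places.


Pooled-variance Cohen's d for soil pH comparison:
Scene mean = 63.37 / 8 = 7.92125
Suspect mean = 38.63 / 5 = 7.726
Scene sample variance s_s^2 = 0.177327
Suspect sample variance s_c^2 = 0.04113
Pooled variance = ((n_s-1)*s_s^2 + (n_c-1)*s_c^2) / (n_s + n_c - 2) = 0.127801
Pooled SD = sqrt(0.127801) = 0.357493
Mean difference = 0.19525
|d| = |0.19525| / 0.357493 = 0.546

0.546


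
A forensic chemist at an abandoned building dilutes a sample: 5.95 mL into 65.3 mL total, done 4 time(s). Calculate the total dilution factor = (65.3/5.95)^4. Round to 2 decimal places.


Dilution factor calculation:
Single dilution = V_total / V_sample = 65.3 / 5.95 ≈ 10.97479
Number of dilutions = 4
Total DF = (65.3 / 5.95)^4 (full precision, rounded at the end) = 14507.24

14507.24


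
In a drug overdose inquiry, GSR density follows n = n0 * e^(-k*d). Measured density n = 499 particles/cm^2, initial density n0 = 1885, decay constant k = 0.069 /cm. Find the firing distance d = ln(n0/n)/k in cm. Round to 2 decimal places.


GSR distance calculation:
n0/n = 1885 / 499 = 3.777555
ln(n0/n) = 1.329077
d = 1.329077 / 0.069 = 19.26 cm

19.26


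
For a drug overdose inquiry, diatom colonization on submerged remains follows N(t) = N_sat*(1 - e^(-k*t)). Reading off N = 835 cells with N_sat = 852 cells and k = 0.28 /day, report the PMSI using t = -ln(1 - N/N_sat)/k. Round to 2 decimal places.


PMSI from diatom colonization curve:
N / N_sat = 835 / 852 = 0.980047
1 - N/N_sat = 0.019953
ln(1 - N/N_sat) = -3.914376
t = -ln(1 - N/N_sat) / k = -(-3.914376) / 0.28 = 13.98 days

13.98


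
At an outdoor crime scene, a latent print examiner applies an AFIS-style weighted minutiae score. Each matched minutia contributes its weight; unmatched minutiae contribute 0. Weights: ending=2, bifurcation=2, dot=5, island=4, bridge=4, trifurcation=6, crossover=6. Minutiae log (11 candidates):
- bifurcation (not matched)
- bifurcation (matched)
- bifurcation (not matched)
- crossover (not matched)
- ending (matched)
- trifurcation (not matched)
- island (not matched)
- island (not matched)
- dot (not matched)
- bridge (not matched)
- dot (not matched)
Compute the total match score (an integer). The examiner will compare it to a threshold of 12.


Weighted minutiae match score:
  bifurcation: not matched, +0
  bifurcation: matched, +2 (running total 2)
  bifurcation: not matched, +0
  crossover: not matched, +0
  ending: matched, +2 (running total 4)
  trifurcation: not matched, +0
  island: not matched, +0
  island: not matched, +0
  dot: not matched, +0
  bridge: not matched, +0
  dot: not matched, +0
Total score = 4
Threshold = 12; verdict = inconclusive

4


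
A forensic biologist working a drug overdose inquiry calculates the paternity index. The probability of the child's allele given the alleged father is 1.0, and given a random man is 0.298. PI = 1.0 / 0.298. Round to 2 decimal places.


Paternity Index calculation:
PI = P(allele|father) / P(allele|random)
PI = 1.0 / 0.298
PI = 3.36

3.36


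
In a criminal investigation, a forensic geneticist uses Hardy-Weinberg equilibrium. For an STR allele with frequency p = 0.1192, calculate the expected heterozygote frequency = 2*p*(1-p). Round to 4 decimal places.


Hardy-Weinberg heterozygote frequency:
q = 1 - p = 1 - 0.1192 = 0.8808
2pq = 2 * 0.1192 * 0.8808 = 0.2100

0.2100


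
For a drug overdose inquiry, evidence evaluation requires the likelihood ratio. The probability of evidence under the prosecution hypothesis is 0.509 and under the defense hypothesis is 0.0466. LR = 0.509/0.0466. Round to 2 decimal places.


Likelihood ratio calculation:
LR = P(E|Hp) / P(E|Hd)
LR = 0.509 / 0.0466
LR = 10.92

10.92


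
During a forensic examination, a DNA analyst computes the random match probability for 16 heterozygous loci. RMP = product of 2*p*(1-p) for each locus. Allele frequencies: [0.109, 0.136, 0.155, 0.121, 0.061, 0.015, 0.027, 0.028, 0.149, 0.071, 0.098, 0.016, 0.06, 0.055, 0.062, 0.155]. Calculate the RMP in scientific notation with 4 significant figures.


Computing RMP for 16 loci:
Locus 1: 2 * 0.109 * 0.891 = 0.194238
Locus 2: 2 * 0.136 * 0.864 = 0.235008
Locus 3: 2 * 0.155 * 0.845 = 0.26195
Locus 4: 2 * 0.121 * 0.879 = 0.212718
Locus 5: 2 * 0.061 * 0.939 = 0.114558
Locus 6: 2 * 0.015 * 0.985 = 0.02955
Locus 7: 2 * 0.027 * 0.973 = 0.052542
Locus 8: 2 * 0.028 * 0.972 = 0.054432
Locus 9: 2 * 0.149 * 0.851 = 0.253598
Locus 10: 2 * 0.071 * 0.929 = 0.131918
Locus 11: 2 * 0.098 * 0.902 = 0.176792
Locus 12: 2 * 0.016 * 0.984 = 0.031488
Locus 13: 2 * 0.06 * 0.94 = 0.1128
Locus 14: 2 * 0.055 * 0.945 = 0.10395
Locus 15: 2 * 0.062 * 0.938 = 0.116312
Locus 16: 2 * 0.155 * 0.845 = 0.26195
RMP = 1.638e-15

1.638e-15


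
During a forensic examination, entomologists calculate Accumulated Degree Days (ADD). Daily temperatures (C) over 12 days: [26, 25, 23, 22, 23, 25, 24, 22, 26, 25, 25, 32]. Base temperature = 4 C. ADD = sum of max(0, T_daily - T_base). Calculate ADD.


Computing ADD day by day:
Day 1: max(0, 26 - 4) = 22
Day 2: max(0, 25 - 4) = 21
Day 3: max(0, 23 - 4) = 19
Day 4: max(0, 22 - 4) = 18
Day 5: max(0, 23 - 4) = 19
Day 6: max(0, 25 - 4) = 21
Day 7: max(0, 24 - 4) = 20
Day 8: max(0, 22 - 4) = 18
Day 9: max(0, 26 - 4) = 22
Day 10: max(0, 25 - 4) = 21
Day 11: max(0, 25 - 4) = 21
Day 12: max(0, 32 - 4) = 28
Total ADD = 250

250


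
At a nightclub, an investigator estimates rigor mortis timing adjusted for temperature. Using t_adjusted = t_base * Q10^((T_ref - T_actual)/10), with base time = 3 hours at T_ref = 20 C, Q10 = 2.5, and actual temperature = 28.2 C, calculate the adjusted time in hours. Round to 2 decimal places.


Rigor mortis time adjustment:
Exponent = (T_ref - T_actual) / 10 = (20 - 28.2) / 10 = -0.82
Q10 factor = 2.5^-0.82 = 0.47173
t_adjusted = 3 * 0.47173 = 1.42 hours

1.42


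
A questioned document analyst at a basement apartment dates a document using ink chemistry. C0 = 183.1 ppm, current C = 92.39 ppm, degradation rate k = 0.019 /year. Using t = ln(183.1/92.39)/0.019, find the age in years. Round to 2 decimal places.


Document age estimation:
C0/C = 183.1 / 92.39 = 1.981816
ln(C0/C) = 0.684014
t = 0.684014 / 0.019 = 36.00 years

36.00


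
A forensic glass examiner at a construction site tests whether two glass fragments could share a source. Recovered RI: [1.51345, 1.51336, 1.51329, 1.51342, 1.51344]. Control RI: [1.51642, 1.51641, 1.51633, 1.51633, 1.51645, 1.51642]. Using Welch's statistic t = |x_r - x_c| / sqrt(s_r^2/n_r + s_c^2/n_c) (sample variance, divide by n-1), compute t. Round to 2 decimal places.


Welch's t-criterion for glass RI comparison:
Recovered mean = sum / n_r = 7.56696 / 5 = 1.513392
Control mean = sum / n_c = 9.09836 / 6 = 1.5163933
Recovered sample variance s_r^2 = 4.47e-09
Control sample variance s_c^2 = 2.58667e-09
Welch SE (unpooled) = sqrt(s_r^2/n_r + s_c^2/n_c) = sqrt(8.94e-10 + 4.31111e-10) = sqrt(1.32511e-09) = 3.64021e-05
|mean_r - mean_c| = 0.00300133
t = 0.00300133 / 3.64021e-05 = 82.45

82.45


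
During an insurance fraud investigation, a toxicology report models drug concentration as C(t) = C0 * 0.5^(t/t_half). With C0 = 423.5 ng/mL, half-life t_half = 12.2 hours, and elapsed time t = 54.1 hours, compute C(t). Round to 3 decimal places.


Drug concentration decay:
Number of half-lives = t / t_half = 54.1 / 12.2 = 4.434426
Decay factor = 0.5^4.434426 = 0.04624926
C(t) = 423.5 * 0.04624926 = 19.587 ng/mL

19.587


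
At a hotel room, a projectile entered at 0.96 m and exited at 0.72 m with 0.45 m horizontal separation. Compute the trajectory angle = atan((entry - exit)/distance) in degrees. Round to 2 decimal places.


Bullet trajectory angle:
Height difference = 0.96 - 0.72 = 0.24 m
angle = atan(0.24 / 0.45)
angle = atan(0.533333)
angle = 28.07 degrees

28.07


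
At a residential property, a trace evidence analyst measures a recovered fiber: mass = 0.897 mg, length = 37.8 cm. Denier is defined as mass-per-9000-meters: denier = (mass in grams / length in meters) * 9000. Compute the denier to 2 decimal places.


Denier calculation:
Mass in grams = 0.897 mg / 1000 = 0.000897 g
Length in meters = 37.8 cm / 100 = 0.378 m
Linear density = mass / length = 0.000897 / 0.378 = 0.00237302 g/m
Denier = (g/m) * 9000 = 0.00237302 * 9000 = 21.36

21.36


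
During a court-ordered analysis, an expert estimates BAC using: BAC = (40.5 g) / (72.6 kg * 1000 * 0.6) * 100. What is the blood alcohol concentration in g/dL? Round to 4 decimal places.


Applying the Widmark formula:
BAC = (dose_g / (body_wt * 1000 * r)) * 100
Denominator = 72.6 * 1000 * 0.6 = 43560
BAC = (40.5 / 43560) * 100
BAC = 0.0930 g/dL

0.0930


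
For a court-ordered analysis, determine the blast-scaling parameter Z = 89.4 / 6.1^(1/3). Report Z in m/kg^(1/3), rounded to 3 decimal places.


Scaled distance calculation:
W^(1/3) = 6.1^(1/3) = 1.82716
Z = R / W^(1/3) = 89.4 / 1.82716
Z = 48.928 m/kg^(1/3)

48.928


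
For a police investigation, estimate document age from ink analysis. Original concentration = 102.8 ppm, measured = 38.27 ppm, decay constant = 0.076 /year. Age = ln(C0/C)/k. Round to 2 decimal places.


Document age estimation:
C0/C = 102.8 / 38.27 = 2.686177
ln(C0/C) = 0.988119
t = 0.988119 / 0.076 = 13.00 years

13.00


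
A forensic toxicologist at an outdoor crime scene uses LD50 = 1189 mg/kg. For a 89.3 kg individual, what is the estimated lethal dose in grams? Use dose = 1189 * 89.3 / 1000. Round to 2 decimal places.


Lethal dose calculation:
Lethal dose = LD50 * body_weight / 1000
= 1189 * 89.3 / 1000
= 106177.7 / 1000
= 106.18 g

106.18


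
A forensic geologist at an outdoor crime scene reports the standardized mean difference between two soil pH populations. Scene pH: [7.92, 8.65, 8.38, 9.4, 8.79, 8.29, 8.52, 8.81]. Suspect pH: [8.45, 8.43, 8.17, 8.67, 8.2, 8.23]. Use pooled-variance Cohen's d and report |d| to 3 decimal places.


Pooled-variance Cohen's d for soil pH comparison:
Scene mean = 68.76 / 8 = 8.595
Suspect mean = 50.15 / 6 = 8.358333
Scene sample variance s_s^2 = 0.190829
Suspect sample variance s_c^2 = 0.037537
Pooled variance = ((n_s-1)*s_s^2 + (n_c-1)*s_c^2) / (n_s + n_c - 2) = 0.126957
Pooled SD = sqrt(0.126957) = 0.35631
Mean difference = 0.236667
|d| = |0.236667| / 0.35631 = 0.664

0.664


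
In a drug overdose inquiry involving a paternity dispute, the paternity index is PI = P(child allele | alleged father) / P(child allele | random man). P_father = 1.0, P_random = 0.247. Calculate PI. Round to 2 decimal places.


Paternity Index calculation:
PI = P(allele|father) / P(allele|random)
PI = 1.0 / 0.247
PI = 4.05

4.05


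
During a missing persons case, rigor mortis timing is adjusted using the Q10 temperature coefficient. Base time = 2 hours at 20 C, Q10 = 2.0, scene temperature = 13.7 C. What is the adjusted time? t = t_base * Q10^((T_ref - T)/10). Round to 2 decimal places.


Rigor mortis time adjustment:
Exponent = (T_ref - T_actual) / 10 = (20 - 13.7) / 10 = 0.63
Q10 factor = 2.0^0.63 = 1.54756
t_adjusted = 2 * 1.54756 = 3.10 hours

3.10


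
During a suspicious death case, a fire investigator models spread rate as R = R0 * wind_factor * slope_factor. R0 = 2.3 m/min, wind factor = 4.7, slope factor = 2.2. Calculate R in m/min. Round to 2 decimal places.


Fire spread rate calculation:
R = R0 * wind_factor * slope_factor
= 2.3 * 4.7 * 2.2
= 10.81 * 2.2
= 23.78 m/min

23.78


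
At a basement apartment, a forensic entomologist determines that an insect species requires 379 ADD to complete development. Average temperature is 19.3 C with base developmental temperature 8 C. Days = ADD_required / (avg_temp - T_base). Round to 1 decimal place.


Insect development time:
Effective temperature = avg_temp - T_base = 19.3 - 8 = 11.3 C
Days = ADD / effective_temp = 379 / 11.3 = 33.5 days

33.5


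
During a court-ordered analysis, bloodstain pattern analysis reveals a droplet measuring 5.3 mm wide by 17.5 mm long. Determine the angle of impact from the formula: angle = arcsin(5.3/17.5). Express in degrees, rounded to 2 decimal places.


Blood spatter impact angle calculation:
width / length = 5.3 / 17.5 = 0.302857
angle = arcsin(0.302857)
angle = 17.63 degrees

17.63


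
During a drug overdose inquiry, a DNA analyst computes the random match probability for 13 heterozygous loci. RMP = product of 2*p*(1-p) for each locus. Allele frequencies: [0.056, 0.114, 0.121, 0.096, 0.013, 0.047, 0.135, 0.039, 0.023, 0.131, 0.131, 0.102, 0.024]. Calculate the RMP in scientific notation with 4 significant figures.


Computing RMP for 13 loci:
Locus 1: 2 * 0.056 * 0.944 = 0.105728
Locus 2: 2 * 0.114 * 0.886 = 0.202008
Locus 3: 2 * 0.121 * 0.879 = 0.212718
Locus 4: 2 * 0.096 * 0.904 = 0.173568
Locus 5: 2 * 0.013 * 0.987 = 0.025662
Locus 6: 2 * 0.047 * 0.953 = 0.089582
Locus 7: 2 * 0.135 * 0.865 = 0.23355
Locus 8: 2 * 0.039 * 0.961 = 0.074958
Locus 9: 2 * 0.023 * 0.977 = 0.044942
Locus 10: 2 * 0.131 * 0.869 = 0.227678
Locus 11: 2 * 0.131 * 0.869 = 0.227678
Locus 12: 2 * 0.102 * 0.898 = 0.183192
Locus 13: 2 * 0.024 * 0.976 = 0.046848
RMP = 6.345e-13

6.345e-13


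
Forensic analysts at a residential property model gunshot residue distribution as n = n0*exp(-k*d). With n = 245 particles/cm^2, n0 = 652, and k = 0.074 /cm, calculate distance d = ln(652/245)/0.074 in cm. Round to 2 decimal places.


GSR distance calculation:
n0/n = 652 / 245 = 2.661224
ln(n0/n) = 0.978786
d = 0.978786 / 0.074 = 13.23 cm

13.23


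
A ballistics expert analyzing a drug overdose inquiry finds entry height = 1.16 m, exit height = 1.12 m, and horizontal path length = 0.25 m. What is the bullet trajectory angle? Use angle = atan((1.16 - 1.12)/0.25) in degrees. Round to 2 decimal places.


Bullet trajectory angle:
Height difference = 1.16 - 1.12 = 0.04 m
angle = atan(0.04 / 0.25)
angle = atan(0.16)
angle = 9.09 degrees

9.09


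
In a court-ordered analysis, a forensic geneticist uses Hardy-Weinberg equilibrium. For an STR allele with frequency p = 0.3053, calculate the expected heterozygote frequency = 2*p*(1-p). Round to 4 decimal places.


Hardy-Weinberg heterozygote frequency:
q = 1 - p = 1 - 0.3053 = 0.6947
2pq = 2 * 0.3053 * 0.6947 = 0.4242

0.4242


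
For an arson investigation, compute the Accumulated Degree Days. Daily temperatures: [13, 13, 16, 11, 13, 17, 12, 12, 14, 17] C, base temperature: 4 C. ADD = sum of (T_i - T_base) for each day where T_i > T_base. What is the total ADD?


Computing ADD day by day:
Day 1: max(0, 13 - 4) = 9
Day 2: max(0, 13 - 4) = 9
Day 3: max(0, 16 - 4) = 12
Day 4: max(0, 11 - 4) = 7
Day 5: max(0, 13 - 4) = 9
Day 6: max(0, 17 - 4) = 13
Day 7: max(0, 12 - 4) = 8
Day 8: max(0, 12 - 4) = 8
Day 9: max(0, 14 - 4) = 10
Day 10: max(0, 17 - 4) = 13
Total ADD = 98

98


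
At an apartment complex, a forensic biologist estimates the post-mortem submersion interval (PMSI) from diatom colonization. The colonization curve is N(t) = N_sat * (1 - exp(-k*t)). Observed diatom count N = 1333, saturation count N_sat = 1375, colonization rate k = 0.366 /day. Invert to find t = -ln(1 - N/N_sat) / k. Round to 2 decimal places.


PMSI from diatom colonization curve:
N / N_sat = 1333 / 1375 = 0.969455
1 - N/N_sat = 0.030545
ln(1 - N/N_sat) = -3.488554
t = -ln(1 - N/N_sat) / k = -(-3.488554) / 0.366 = 9.53 days

9.53


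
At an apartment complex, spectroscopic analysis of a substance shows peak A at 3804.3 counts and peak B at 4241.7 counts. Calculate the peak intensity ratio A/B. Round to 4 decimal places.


Spectral peak ratio:
Peak A = 3804.3 counts
Peak B = 4241.7 counts
Ratio = 3804.3 / 4241.7 = 0.8969

0.8969


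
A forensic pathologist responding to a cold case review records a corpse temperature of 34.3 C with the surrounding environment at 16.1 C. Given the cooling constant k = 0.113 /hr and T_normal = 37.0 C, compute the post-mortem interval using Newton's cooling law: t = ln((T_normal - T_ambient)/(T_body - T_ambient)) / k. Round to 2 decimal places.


Using Newton's law of cooling:
t = ln((T_normal - T_ambient) / (T_body - T_ambient)) / k
T_normal - T_ambient = 20.9
T_body - T_ambient = 18.2
Ratio = 1.148352
ln(ratio) = 0.138328
t = 0.138328 / 0.113 = 1.22 hours

1.22


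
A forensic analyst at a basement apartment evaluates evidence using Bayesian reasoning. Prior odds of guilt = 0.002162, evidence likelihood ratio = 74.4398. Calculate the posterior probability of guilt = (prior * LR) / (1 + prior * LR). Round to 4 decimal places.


Bayesian evidence evaluation:
Posterior odds = prior_odds * LR = 0.002162 * 74.4398 = 0.1609388
Posterior probability = posterior_odds / (1 + posterior_odds)
= 0.1609388 / (1 + 0.1609388)
= 0.1609388 / 1.1609388
= 0.1386

0.1386


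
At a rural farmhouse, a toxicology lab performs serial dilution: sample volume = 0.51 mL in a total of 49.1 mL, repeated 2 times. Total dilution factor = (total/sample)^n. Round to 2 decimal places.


Dilution factor calculation:
Single dilution = V_total / V_sample = 49.1 / 0.51 ≈ 96.27451
Number of dilutions = 2
Total DF = (49.1 / 0.51)^2 (full precision, rounded at the end) = 9268.78

9268.78


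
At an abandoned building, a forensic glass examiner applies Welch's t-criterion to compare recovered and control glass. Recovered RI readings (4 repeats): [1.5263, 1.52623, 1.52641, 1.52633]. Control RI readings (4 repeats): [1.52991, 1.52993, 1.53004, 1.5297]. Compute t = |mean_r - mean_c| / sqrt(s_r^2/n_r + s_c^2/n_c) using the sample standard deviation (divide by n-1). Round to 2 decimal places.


Welch's t-criterion for glass RI comparison:
Recovered mean = sum / n_r = 6.10527 / 4 = 1.5263175
Control mean = sum / n_c = 6.11958 / 4 = 1.529895
Recovered sample variance s_r^2 = 5.55833e-09
Control sample variance s_c^2 = 2.01667e-08
Welch SE (unpooled) = sqrt(s_r^2/n_r + s_c^2/n_c) = sqrt(1.38958e-09 + 5.04167e-09) = sqrt(6.43125e-09) = 8.01951e-05
|mean_r - mean_c| = 0.0035775
t = 0.0035775 / 8.01951e-05 = 44.61

44.61


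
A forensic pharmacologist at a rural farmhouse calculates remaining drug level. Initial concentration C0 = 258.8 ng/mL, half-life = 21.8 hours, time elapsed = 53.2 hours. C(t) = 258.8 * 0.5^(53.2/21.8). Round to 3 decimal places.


Drug concentration decay:
Number of half-lives = t / t_half = 53.2 / 21.8 = 2.440367
Decay factor = 0.5^2.440367 = 0.18423678
C(t) = 258.8 * 0.18423678 = 47.680 ng/mL

47.680


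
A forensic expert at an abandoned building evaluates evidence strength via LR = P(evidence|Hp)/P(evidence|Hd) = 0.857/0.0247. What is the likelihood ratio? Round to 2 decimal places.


Likelihood ratio calculation:
LR = P(E|Hp) / P(E|Hd)
LR = 0.857 / 0.0247
LR = 34.70

34.70


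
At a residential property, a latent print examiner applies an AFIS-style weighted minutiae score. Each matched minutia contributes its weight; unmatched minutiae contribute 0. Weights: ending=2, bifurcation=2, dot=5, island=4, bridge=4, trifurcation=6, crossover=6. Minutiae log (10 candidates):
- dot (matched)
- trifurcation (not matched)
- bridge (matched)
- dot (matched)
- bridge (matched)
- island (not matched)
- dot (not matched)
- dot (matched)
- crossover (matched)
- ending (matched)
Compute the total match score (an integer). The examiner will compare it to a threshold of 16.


Weighted minutiae match score:
  dot: matched, +5 (running total 5)
  trifurcation: not matched, +0
  bridge: matched, +4 (running total 9)
  dot: matched, +5 (running total 14)
  bridge: matched, +4 (running total 18)
  island: not matched, +0
  dot: not matched, +0
  dot: matched, +5 (running total 23)
  crossover: matched, +6 (running total 29)
  ending: matched, +2 (running total 31)
Total score = 31
Threshold = 16; verdict = identification

31
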